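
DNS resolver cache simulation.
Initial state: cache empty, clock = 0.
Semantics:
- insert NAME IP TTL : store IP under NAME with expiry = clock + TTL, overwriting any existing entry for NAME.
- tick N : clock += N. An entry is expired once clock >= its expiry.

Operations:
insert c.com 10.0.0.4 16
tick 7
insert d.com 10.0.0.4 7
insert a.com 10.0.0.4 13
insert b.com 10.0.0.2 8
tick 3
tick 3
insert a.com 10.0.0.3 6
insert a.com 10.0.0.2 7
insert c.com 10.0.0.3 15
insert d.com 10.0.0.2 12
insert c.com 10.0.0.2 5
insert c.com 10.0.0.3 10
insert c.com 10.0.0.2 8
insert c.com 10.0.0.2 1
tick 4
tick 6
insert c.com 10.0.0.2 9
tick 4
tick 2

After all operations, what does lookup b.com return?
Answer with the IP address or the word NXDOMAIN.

Answer: NXDOMAIN

Derivation:
Op 1: insert c.com -> 10.0.0.4 (expiry=0+16=16). clock=0
Op 2: tick 7 -> clock=7.
Op 3: insert d.com -> 10.0.0.4 (expiry=7+7=14). clock=7
Op 4: insert a.com -> 10.0.0.4 (expiry=7+13=20). clock=7
Op 5: insert b.com -> 10.0.0.2 (expiry=7+8=15). clock=7
Op 6: tick 3 -> clock=10.
Op 7: tick 3 -> clock=13.
Op 8: insert a.com -> 10.0.0.3 (expiry=13+6=19). clock=13
Op 9: insert a.com -> 10.0.0.2 (expiry=13+7=20). clock=13
Op 10: insert c.com -> 10.0.0.3 (expiry=13+15=28). clock=13
Op 11: insert d.com -> 10.0.0.2 (expiry=13+12=25). clock=13
Op 12: insert c.com -> 10.0.0.2 (expiry=13+5=18). clock=13
Op 13: insert c.com -> 10.0.0.3 (expiry=13+10=23). clock=13
Op 14: insert c.com -> 10.0.0.2 (expiry=13+8=21). clock=13
Op 15: insert c.com -> 10.0.0.2 (expiry=13+1=14). clock=13
Op 16: tick 4 -> clock=17. purged={b.com,c.com}
Op 17: tick 6 -> clock=23. purged={a.com}
Op 18: insert c.com -> 10.0.0.2 (expiry=23+9=32). clock=23
Op 19: tick 4 -> clock=27. purged={d.com}
Op 20: tick 2 -> clock=29.
lookup b.com: not in cache (expired or never inserted)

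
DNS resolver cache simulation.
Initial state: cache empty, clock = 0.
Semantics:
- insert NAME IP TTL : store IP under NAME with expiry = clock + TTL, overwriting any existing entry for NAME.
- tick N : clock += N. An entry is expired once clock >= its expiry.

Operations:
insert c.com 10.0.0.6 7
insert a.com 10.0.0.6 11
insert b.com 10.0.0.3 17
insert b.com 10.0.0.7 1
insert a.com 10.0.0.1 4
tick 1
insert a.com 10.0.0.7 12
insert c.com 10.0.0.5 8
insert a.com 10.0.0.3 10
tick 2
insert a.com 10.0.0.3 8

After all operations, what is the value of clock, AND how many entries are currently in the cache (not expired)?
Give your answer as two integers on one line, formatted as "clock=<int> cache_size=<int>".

Answer: clock=3 cache_size=2

Derivation:
Op 1: insert c.com -> 10.0.0.6 (expiry=0+7=7). clock=0
Op 2: insert a.com -> 10.0.0.6 (expiry=0+11=11). clock=0
Op 3: insert b.com -> 10.0.0.3 (expiry=0+17=17). clock=0
Op 4: insert b.com -> 10.0.0.7 (expiry=0+1=1). clock=0
Op 5: insert a.com -> 10.0.0.1 (expiry=0+4=4). clock=0
Op 6: tick 1 -> clock=1. purged={b.com}
Op 7: insert a.com -> 10.0.0.7 (expiry=1+12=13). clock=1
Op 8: insert c.com -> 10.0.0.5 (expiry=1+8=9). clock=1
Op 9: insert a.com -> 10.0.0.3 (expiry=1+10=11). clock=1
Op 10: tick 2 -> clock=3.
Op 11: insert a.com -> 10.0.0.3 (expiry=3+8=11). clock=3
Final clock = 3
Final cache (unexpired): {a.com,c.com} -> size=2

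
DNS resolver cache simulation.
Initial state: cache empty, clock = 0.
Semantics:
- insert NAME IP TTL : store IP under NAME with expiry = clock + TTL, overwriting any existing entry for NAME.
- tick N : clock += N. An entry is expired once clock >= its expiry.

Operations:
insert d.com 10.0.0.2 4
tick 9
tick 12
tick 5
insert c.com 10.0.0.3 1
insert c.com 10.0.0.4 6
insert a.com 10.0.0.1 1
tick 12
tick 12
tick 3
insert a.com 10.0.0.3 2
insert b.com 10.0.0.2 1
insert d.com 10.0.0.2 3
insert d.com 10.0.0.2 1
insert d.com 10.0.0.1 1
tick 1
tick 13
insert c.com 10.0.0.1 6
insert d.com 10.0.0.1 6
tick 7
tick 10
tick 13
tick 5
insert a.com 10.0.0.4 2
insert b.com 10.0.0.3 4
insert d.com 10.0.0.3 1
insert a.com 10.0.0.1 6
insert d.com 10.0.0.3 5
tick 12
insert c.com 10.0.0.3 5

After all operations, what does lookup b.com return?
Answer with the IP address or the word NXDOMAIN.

Answer: NXDOMAIN

Derivation:
Op 1: insert d.com -> 10.0.0.2 (expiry=0+4=4). clock=0
Op 2: tick 9 -> clock=9. purged={d.com}
Op 3: tick 12 -> clock=21.
Op 4: tick 5 -> clock=26.
Op 5: insert c.com -> 10.0.0.3 (expiry=26+1=27). clock=26
Op 6: insert c.com -> 10.0.0.4 (expiry=26+6=32). clock=26
Op 7: insert a.com -> 10.0.0.1 (expiry=26+1=27). clock=26
Op 8: tick 12 -> clock=38. purged={a.com,c.com}
Op 9: tick 12 -> clock=50.
Op 10: tick 3 -> clock=53.
Op 11: insert a.com -> 10.0.0.3 (expiry=53+2=55). clock=53
Op 12: insert b.com -> 10.0.0.2 (expiry=53+1=54). clock=53
Op 13: insert d.com -> 10.0.0.2 (expiry=53+3=56). clock=53
Op 14: insert d.com -> 10.0.0.2 (expiry=53+1=54). clock=53
Op 15: insert d.com -> 10.0.0.1 (expiry=53+1=54). clock=53
Op 16: tick 1 -> clock=54. purged={b.com,d.com}
Op 17: tick 13 -> clock=67. purged={a.com}
Op 18: insert c.com -> 10.0.0.1 (expiry=67+6=73). clock=67
Op 19: insert d.com -> 10.0.0.1 (expiry=67+6=73). clock=67
Op 20: tick 7 -> clock=74. purged={c.com,d.com}
Op 21: tick 10 -> clock=84.
Op 22: tick 13 -> clock=97.
Op 23: tick 5 -> clock=102.
Op 24: insert a.com -> 10.0.0.4 (expiry=102+2=104). clock=102
Op 25: insert b.com -> 10.0.0.3 (expiry=102+4=106). clock=102
Op 26: insert d.com -> 10.0.0.3 (expiry=102+1=103). clock=102
Op 27: insert a.com -> 10.0.0.1 (expiry=102+6=108). clock=102
Op 28: insert d.com -> 10.0.0.3 (expiry=102+5=107). clock=102
Op 29: tick 12 -> clock=114. purged={a.com,b.com,d.com}
Op 30: insert c.com -> 10.0.0.3 (expiry=114+5=119). clock=114
lookup b.com: not in cache (expired or never inserted)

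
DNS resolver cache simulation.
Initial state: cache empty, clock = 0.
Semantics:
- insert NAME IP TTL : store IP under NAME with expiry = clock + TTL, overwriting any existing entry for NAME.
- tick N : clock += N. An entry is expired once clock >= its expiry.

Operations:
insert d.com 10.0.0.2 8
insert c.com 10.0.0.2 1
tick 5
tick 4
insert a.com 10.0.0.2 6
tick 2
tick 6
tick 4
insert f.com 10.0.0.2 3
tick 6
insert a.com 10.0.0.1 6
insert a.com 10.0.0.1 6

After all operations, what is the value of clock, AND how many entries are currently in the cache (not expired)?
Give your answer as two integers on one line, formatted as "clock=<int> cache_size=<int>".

Answer: clock=27 cache_size=1

Derivation:
Op 1: insert d.com -> 10.0.0.2 (expiry=0+8=8). clock=0
Op 2: insert c.com -> 10.0.0.2 (expiry=0+1=1). clock=0
Op 3: tick 5 -> clock=5. purged={c.com}
Op 4: tick 4 -> clock=9. purged={d.com}
Op 5: insert a.com -> 10.0.0.2 (expiry=9+6=15). clock=9
Op 6: tick 2 -> clock=11.
Op 7: tick 6 -> clock=17. purged={a.com}
Op 8: tick 4 -> clock=21.
Op 9: insert f.com -> 10.0.0.2 (expiry=21+3=24). clock=21
Op 10: tick 6 -> clock=27. purged={f.com}
Op 11: insert a.com -> 10.0.0.1 (expiry=27+6=33). clock=27
Op 12: insert a.com -> 10.0.0.1 (expiry=27+6=33). clock=27
Final clock = 27
Final cache (unexpired): {a.com} -> size=1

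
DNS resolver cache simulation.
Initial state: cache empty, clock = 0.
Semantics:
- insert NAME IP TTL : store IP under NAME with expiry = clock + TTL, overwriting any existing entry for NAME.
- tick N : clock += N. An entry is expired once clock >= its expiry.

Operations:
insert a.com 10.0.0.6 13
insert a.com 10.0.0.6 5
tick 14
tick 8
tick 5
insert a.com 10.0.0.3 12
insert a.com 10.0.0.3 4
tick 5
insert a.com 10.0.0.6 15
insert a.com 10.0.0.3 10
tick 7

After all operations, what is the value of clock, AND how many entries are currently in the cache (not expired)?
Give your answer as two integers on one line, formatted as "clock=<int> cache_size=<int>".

Op 1: insert a.com -> 10.0.0.6 (expiry=0+13=13). clock=0
Op 2: insert a.com -> 10.0.0.6 (expiry=0+5=5). clock=0
Op 3: tick 14 -> clock=14. purged={a.com}
Op 4: tick 8 -> clock=22.
Op 5: tick 5 -> clock=27.
Op 6: insert a.com -> 10.0.0.3 (expiry=27+12=39). clock=27
Op 7: insert a.com -> 10.0.0.3 (expiry=27+4=31). clock=27
Op 8: tick 5 -> clock=32. purged={a.com}
Op 9: insert a.com -> 10.0.0.6 (expiry=32+15=47). clock=32
Op 10: insert a.com -> 10.0.0.3 (expiry=32+10=42). clock=32
Op 11: tick 7 -> clock=39.
Final clock = 39
Final cache (unexpired): {a.com} -> size=1

Answer: clock=39 cache_size=1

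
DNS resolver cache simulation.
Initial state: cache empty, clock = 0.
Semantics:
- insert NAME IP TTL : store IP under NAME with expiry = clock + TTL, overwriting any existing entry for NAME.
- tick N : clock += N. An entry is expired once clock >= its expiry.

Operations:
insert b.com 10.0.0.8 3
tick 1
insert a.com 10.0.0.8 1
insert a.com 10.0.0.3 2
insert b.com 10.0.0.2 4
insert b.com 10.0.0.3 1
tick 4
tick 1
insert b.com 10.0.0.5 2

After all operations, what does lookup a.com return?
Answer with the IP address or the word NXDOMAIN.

Answer: NXDOMAIN

Derivation:
Op 1: insert b.com -> 10.0.0.8 (expiry=0+3=3). clock=0
Op 2: tick 1 -> clock=1.
Op 3: insert a.com -> 10.0.0.8 (expiry=1+1=2). clock=1
Op 4: insert a.com -> 10.0.0.3 (expiry=1+2=3). clock=1
Op 5: insert b.com -> 10.0.0.2 (expiry=1+4=5). clock=1
Op 6: insert b.com -> 10.0.0.3 (expiry=1+1=2). clock=1
Op 7: tick 4 -> clock=5. purged={a.com,b.com}
Op 8: tick 1 -> clock=6.
Op 9: insert b.com -> 10.0.0.5 (expiry=6+2=8). clock=6
lookup a.com: not in cache (expired or never inserted)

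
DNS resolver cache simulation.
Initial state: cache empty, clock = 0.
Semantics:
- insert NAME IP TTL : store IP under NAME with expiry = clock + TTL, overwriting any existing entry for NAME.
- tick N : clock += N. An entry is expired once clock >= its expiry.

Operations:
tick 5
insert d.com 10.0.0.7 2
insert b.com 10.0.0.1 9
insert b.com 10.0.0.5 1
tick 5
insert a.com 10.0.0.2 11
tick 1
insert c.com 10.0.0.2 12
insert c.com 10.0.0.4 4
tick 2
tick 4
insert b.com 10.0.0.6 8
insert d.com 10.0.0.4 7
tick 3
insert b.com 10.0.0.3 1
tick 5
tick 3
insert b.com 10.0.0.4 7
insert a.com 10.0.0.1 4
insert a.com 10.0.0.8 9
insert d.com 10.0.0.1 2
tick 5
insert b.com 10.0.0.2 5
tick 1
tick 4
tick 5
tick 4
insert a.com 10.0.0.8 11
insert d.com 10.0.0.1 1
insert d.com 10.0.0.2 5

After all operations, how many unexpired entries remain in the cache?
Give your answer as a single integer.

Answer: 2

Derivation:
Op 1: tick 5 -> clock=5.
Op 2: insert d.com -> 10.0.0.7 (expiry=5+2=7). clock=5
Op 3: insert b.com -> 10.0.0.1 (expiry=5+9=14). clock=5
Op 4: insert b.com -> 10.0.0.5 (expiry=5+1=6). clock=5
Op 5: tick 5 -> clock=10. purged={b.com,d.com}
Op 6: insert a.com -> 10.0.0.2 (expiry=10+11=21). clock=10
Op 7: tick 1 -> clock=11.
Op 8: insert c.com -> 10.0.0.2 (expiry=11+12=23). clock=11
Op 9: insert c.com -> 10.0.0.4 (expiry=11+4=15). clock=11
Op 10: tick 2 -> clock=13.
Op 11: tick 4 -> clock=17. purged={c.com}
Op 12: insert b.com -> 10.0.0.6 (expiry=17+8=25). clock=17
Op 13: insert d.com -> 10.0.0.4 (expiry=17+7=24). clock=17
Op 14: tick 3 -> clock=20.
Op 15: insert b.com -> 10.0.0.3 (expiry=20+1=21). clock=20
Op 16: tick 5 -> clock=25. purged={a.com,b.com,d.com}
Op 17: tick 3 -> clock=28.
Op 18: insert b.com -> 10.0.0.4 (expiry=28+7=35). clock=28
Op 19: insert a.com -> 10.0.0.1 (expiry=28+4=32). clock=28
Op 20: insert a.com -> 10.0.0.8 (expiry=28+9=37). clock=28
Op 21: insert d.com -> 10.0.0.1 (expiry=28+2=30). clock=28
Op 22: tick 5 -> clock=33. purged={d.com}
Op 23: insert b.com -> 10.0.0.2 (expiry=33+5=38). clock=33
Op 24: tick 1 -> clock=34.
Op 25: tick 4 -> clock=38. purged={a.com,b.com}
Op 26: tick 5 -> clock=43.
Op 27: tick 4 -> clock=47.
Op 28: insert a.com -> 10.0.0.8 (expiry=47+11=58). clock=47
Op 29: insert d.com -> 10.0.0.1 (expiry=47+1=48). clock=47
Op 30: insert d.com -> 10.0.0.2 (expiry=47+5=52). clock=47
Final cache (unexpired): {a.com,d.com} -> size=2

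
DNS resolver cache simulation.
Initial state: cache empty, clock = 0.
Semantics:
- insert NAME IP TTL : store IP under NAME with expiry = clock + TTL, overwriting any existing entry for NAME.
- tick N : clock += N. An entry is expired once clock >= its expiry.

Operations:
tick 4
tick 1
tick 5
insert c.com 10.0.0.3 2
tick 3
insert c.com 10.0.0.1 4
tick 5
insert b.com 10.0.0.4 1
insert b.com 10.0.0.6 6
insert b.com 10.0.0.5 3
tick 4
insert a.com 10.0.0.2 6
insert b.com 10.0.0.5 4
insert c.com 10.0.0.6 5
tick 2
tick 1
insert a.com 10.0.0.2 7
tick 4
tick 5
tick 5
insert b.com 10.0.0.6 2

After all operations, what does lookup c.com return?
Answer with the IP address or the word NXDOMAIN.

Answer: NXDOMAIN

Derivation:
Op 1: tick 4 -> clock=4.
Op 2: tick 1 -> clock=5.
Op 3: tick 5 -> clock=10.
Op 4: insert c.com -> 10.0.0.3 (expiry=10+2=12). clock=10
Op 5: tick 3 -> clock=13. purged={c.com}
Op 6: insert c.com -> 10.0.0.1 (expiry=13+4=17). clock=13
Op 7: tick 5 -> clock=18. purged={c.com}
Op 8: insert b.com -> 10.0.0.4 (expiry=18+1=19). clock=18
Op 9: insert b.com -> 10.0.0.6 (expiry=18+6=24). clock=18
Op 10: insert b.com -> 10.0.0.5 (expiry=18+3=21). clock=18
Op 11: tick 4 -> clock=22. purged={b.com}
Op 12: insert a.com -> 10.0.0.2 (expiry=22+6=28). clock=22
Op 13: insert b.com -> 10.0.0.5 (expiry=22+4=26). clock=22
Op 14: insert c.com -> 10.0.0.6 (expiry=22+5=27). clock=22
Op 15: tick 2 -> clock=24.
Op 16: tick 1 -> clock=25.
Op 17: insert a.com -> 10.0.0.2 (expiry=25+7=32). clock=25
Op 18: tick 4 -> clock=29. purged={b.com,c.com}
Op 19: tick 5 -> clock=34. purged={a.com}
Op 20: tick 5 -> clock=39.
Op 21: insert b.com -> 10.0.0.6 (expiry=39+2=41). clock=39
lookup c.com: not in cache (expired or never inserted)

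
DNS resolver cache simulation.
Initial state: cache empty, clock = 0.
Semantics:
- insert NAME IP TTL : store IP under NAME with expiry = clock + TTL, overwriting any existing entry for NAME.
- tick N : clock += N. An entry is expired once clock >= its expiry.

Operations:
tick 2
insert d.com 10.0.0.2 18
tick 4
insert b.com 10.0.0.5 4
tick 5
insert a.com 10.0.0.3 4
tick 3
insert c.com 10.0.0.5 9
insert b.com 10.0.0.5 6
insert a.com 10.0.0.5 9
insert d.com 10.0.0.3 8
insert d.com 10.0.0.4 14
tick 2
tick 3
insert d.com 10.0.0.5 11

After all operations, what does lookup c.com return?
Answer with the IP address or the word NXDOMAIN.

Answer: 10.0.0.5

Derivation:
Op 1: tick 2 -> clock=2.
Op 2: insert d.com -> 10.0.0.2 (expiry=2+18=20). clock=2
Op 3: tick 4 -> clock=6.
Op 4: insert b.com -> 10.0.0.5 (expiry=6+4=10). clock=6
Op 5: tick 5 -> clock=11. purged={b.com}
Op 6: insert a.com -> 10.0.0.3 (expiry=11+4=15). clock=11
Op 7: tick 3 -> clock=14.
Op 8: insert c.com -> 10.0.0.5 (expiry=14+9=23). clock=14
Op 9: insert b.com -> 10.0.0.5 (expiry=14+6=20). clock=14
Op 10: insert a.com -> 10.0.0.5 (expiry=14+9=23). clock=14
Op 11: insert d.com -> 10.0.0.3 (expiry=14+8=22). clock=14
Op 12: insert d.com -> 10.0.0.4 (expiry=14+14=28). clock=14
Op 13: tick 2 -> clock=16.
Op 14: tick 3 -> clock=19.
Op 15: insert d.com -> 10.0.0.5 (expiry=19+11=30). clock=19
lookup c.com: present, ip=10.0.0.5 expiry=23 > clock=19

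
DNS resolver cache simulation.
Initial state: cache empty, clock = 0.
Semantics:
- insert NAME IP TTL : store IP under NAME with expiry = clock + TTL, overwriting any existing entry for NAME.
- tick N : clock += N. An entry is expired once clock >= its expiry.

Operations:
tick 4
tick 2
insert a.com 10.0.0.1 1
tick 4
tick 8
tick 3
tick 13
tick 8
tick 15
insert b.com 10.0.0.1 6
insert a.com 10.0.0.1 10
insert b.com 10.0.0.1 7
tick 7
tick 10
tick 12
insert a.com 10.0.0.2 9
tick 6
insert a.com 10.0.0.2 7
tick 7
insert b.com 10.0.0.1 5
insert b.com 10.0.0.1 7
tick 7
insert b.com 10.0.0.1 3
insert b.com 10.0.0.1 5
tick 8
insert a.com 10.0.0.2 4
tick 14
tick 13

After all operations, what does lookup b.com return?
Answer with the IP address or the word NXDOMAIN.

Op 1: tick 4 -> clock=4.
Op 2: tick 2 -> clock=6.
Op 3: insert a.com -> 10.0.0.1 (expiry=6+1=7). clock=6
Op 4: tick 4 -> clock=10. purged={a.com}
Op 5: tick 8 -> clock=18.
Op 6: tick 3 -> clock=21.
Op 7: tick 13 -> clock=34.
Op 8: tick 8 -> clock=42.
Op 9: tick 15 -> clock=57.
Op 10: insert b.com -> 10.0.0.1 (expiry=57+6=63). clock=57
Op 11: insert a.com -> 10.0.0.1 (expiry=57+10=67). clock=57
Op 12: insert b.com -> 10.0.0.1 (expiry=57+7=64). clock=57
Op 13: tick 7 -> clock=64. purged={b.com}
Op 14: tick 10 -> clock=74. purged={a.com}
Op 15: tick 12 -> clock=86.
Op 16: insert a.com -> 10.0.0.2 (expiry=86+9=95). clock=86
Op 17: tick 6 -> clock=92.
Op 18: insert a.com -> 10.0.0.2 (expiry=92+7=99). clock=92
Op 19: tick 7 -> clock=99. purged={a.com}
Op 20: insert b.com -> 10.0.0.1 (expiry=99+5=104). clock=99
Op 21: insert b.com -> 10.0.0.1 (expiry=99+7=106). clock=99
Op 22: tick 7 -> clock=106. purged={b.com}
Op 23: insert b.com -> 10.0.0.1 (expiry=106+3=109). clock=106
Op 24: insert b.com -> 10.0.0.1 (expiry=106+5=111). clock=106
Op 25: tick 8 -> clock=114. purged={b.com}
Op 26: insert a.com -> 10.0.0.2 (expiry=114+4=118). clock=114
Op 27: tick 14 -> clock=128. purged={a.com}
Op 28: tick 13 -> clock=141.
lookup b.com: not in cache (expired or never inserted)

Answer: NXDOMAIN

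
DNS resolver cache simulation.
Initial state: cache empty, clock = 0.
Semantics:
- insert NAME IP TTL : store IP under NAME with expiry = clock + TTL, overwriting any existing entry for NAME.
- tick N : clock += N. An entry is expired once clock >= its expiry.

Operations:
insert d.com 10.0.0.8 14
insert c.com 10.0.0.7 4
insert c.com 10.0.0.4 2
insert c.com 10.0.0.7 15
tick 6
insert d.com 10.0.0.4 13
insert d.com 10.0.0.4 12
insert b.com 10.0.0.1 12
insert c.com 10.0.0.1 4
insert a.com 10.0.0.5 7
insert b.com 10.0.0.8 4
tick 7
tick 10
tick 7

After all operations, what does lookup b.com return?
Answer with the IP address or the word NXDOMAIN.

Op 1: insert d.com -> 10.0.0.8 (expiry=0+14=14). clock=0
Op 2: insert c.com -> 10.0.0.7 (expiry=0+4=4). clock=0
Op 3: insert c.com -> 10.0.0.4 (expiry=0+2=2). clock=0
Op 4: insert c.com -> 10.0.0.7 (expiry=0+15=15). clock=0
Op 5: tick 6 -> clock=6.
Op 6: insert d.com -> 10.0.0.4 (expiry=6+13=19). clock=6
Op 7: insert d.com -> 10.0.0.4 (expiry=6+12=18). clock=6
Op 8: insert b.com -> 10.0.0.1 (expiry=6+12=18). clock=6
Op 9: insert c.com -> 10.0.0.1 (expiry=6+4=10). clock=6
Op 10: insert a.com -> 10.0.0.5 (expiry=6+7=13). clock=6
Op 11: insert b.com -> 10.0.0.8 (expiry=6+4=10). clock=6
Op 12: tick 7 -> clock=13. purged={a.com,b.com,c.com}
Op 13: tick 10 -> clock=23. purged={d.com}
Op 14: tick 7 -> clock=30.
lookup b.com: not in cache (expired or never inserted)

Answer: NXDOMAIN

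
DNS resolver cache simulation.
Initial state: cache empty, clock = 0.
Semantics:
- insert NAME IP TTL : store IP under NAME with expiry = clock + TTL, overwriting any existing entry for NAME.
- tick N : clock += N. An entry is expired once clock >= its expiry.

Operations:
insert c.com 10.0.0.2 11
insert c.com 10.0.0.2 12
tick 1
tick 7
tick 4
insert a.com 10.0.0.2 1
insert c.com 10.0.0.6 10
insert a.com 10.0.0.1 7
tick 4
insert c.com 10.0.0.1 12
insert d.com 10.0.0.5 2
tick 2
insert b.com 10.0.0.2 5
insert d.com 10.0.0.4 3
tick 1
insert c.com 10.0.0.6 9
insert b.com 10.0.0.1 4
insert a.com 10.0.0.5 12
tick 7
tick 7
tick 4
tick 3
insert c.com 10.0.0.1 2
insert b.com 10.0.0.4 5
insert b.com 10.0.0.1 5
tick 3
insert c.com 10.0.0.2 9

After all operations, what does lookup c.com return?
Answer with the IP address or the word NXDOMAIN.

Op 1: insert c.com -> 10.0.0.2 (expiry=0+11=11). clock=0
Op 2: insert c.com -> 10.0.0.2 (expiry=0+12=12). clock=0
Op 3: tick 1 -> clock=1.
Op 4: tick 7 -> clock=8.
Op 5: tick 4 -> clock=12. purged={c.com}
Op 6: insert a.com -> 10.0.0.2 (expiry=12+1=13). clock=12
Op 7: insert c.com -> 10.0.0.6 (expiry=12+10=22). clock=12
Op 8: insert a.com -> 10.0.0.1 (expiry=12+7=19). clock=12
Op 9: tick 4 -> clock=16.
Op 10: insert c.com -> 10.0.0.1 (expiry=16+12=28). clock=16
Op 11: insert d.com -> 10.0.0.5 (expiry=16+2=18). clock=16
Op 12: tick 2 -> clock=18. purged={d.com}
Op 13: insert b.com -> 10.0.0.2 (expiry=18+5=23). clock=18
Op 14: insert d.com -> 10.0.0.4 (expiry=18+3=21). clock=18
Op 15: tick 1 -> clock=19. purged={a.com}
Op 16: insert c.com -> 10.0.0.6 (expiry=19+9=28). clock=19
Op 17: insert b.com -> 10.0.0.1 (expiry=19+4=23). clock=19
Op 18: insert a.com -> 10.0.0.5 (expiry=19+12=31). clock=19
Op 19: tick 7 -> clock=26. purged={b.com,d.com}
Op 20: tick 7 -> clock=33. purged={a.com,c.com}
Op 21: tick 4 -> clock=37.
Op 22: tick 3 -> clock=40.
Op 23: insert c.com -> 10.0.0.1 (expiry=40+2=42). clock=40
Op 24: insert b.com -> 10.0.0.4 (expiry=40+5=45). clock=40
Op 25: insert b.com -> 10.0.0.1 (expiry=40+5=45). clock=40
Op 26: tick 3 -> clock=43. purged={c.com}
Op 27: insert c.com -> 10.0.0.2 (expiry=43+9=52). clock=43
lookup c.com: present, ip=10.0.0.2 expiry=52 > clock=43

Answer: 10.0.0.2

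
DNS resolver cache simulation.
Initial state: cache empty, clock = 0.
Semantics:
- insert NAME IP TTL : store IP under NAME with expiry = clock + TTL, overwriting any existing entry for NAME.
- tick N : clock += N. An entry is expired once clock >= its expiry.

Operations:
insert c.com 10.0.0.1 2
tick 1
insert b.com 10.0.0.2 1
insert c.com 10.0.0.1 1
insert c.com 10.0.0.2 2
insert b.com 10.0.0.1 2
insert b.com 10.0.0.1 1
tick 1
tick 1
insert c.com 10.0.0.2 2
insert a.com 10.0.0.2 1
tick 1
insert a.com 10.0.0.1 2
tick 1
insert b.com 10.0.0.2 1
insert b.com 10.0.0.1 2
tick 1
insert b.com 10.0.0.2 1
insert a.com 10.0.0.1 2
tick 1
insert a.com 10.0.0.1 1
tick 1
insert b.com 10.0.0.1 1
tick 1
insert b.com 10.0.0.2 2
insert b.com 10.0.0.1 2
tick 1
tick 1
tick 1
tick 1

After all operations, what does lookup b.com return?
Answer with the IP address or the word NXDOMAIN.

Answer: NXDOMAIN

Derivation:
Op 1: insert c.com -> 10.0.0.1 (expiry=0+2=2). clock=0
Op 2: tick 1 -> clock=1.
Op 3: insert b.com -> 10.0.0.2 (expiry=1+1=2). clock=1
Op 4: insert c.com -> 10.0.0.1 (expiry=1+1=2). clock=1
Op 5: insert c.com -> 10.0.0.2 (expiry=1+2=3). clock=1
Op 6: insert b.com -> 10.0.0.1 (expiry=1+2=3). clock=1
Op 7: insert b.com -> 10.0.0.1 (expiry=1+1=2). clock=1
Op 8: tick 1 -> clock=2. purged={b.com}
Op 9: tick 1 -> clock=3. purged={c.com}
Op 10: insert c.com -> 10.0.0.2 (expiry=3+2=5). clock=3
Op 11: insert a.com -> 10.0.0.2 (expiry=3+1=4). clock=3
Op 12: tick 1 -> clock=4. purged={a.com}
Op 13: insert a.com -> 10.0.0.1 (expiry=4+2=6). clock=4
Op 14: tick 1 -> clock=5. purged={c.com}
Op 15: insert b.com -> 10.0.0.2 (expiry=5+1=6). clock=5
Op 16: insert b.com -> 10.0.0.1 (expiry=5+2=7). clock=5
Op 17: tick 1 -> clock=6. purged={a.com}
Op 18: insert b.com -> 10.0.0.2 (expiry=6+1=7). clock=6
Op 19: insert a.com -> 10.0.0.1 (expiry=6+2=8). clock=6
Op 20: tick 1 -> clock=7. purged={b.com}
Op 21: insert a.com -> 10.0.0.1 (expiry=7+1=8). clock=7
Op 22: tick 1 -> clock=8. purged={a.com}
Op 23: insert b.com -> 10.0.0.1 (expiry=8+1=9). clock=8
Op 24: tick 1 -> clock=9. purged={b.com}
Op 25: insert b.com -> 10.0.0.2 (expiry=9+2=11). clock=9
Op 26: insert b.com -> 10.0.0.1 (expiry=9+2=11). clock=9
Op 27: tick 1 -> clock=10.
Op 28: tick 1 -> clock=11. purged={b.com}
Op 29: tick 1 -> clock=12.
Op 30: tick 1 -> clock=13.
lookup b.com: not in cache (expired or never inserted)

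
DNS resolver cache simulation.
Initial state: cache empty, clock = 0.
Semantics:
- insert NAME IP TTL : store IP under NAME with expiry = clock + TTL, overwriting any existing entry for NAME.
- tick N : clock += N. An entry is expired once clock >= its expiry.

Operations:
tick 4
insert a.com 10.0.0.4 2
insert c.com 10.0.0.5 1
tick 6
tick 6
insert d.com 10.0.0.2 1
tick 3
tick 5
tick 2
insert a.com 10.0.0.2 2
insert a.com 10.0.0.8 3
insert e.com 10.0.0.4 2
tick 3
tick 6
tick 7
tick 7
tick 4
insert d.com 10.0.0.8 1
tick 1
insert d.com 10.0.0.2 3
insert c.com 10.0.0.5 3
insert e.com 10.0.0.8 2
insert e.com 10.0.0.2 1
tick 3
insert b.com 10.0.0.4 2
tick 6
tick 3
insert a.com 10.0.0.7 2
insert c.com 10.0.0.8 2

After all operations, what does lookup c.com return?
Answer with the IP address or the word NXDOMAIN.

Answer: 10.0.0.8

Derivation:
Op 1: tick 4 -> clock=4.
Op 2: insert a.com -> 10.0.0.4 (expiry=4+2=6). clock=4
Op 3: insert c.com -> 10.0.0.5 (expiry=4+1=5). clock=4
Op 4: tick 6 -> clock=10. purged={a.com,c.com}
Op 5: tick 6 -> clock=16.
Op 6: insert d.com -> 10.0.0.2 (expiry=16+1=17). clock=16
Op 7: tick 3 -> clock=19. purged={d.com}
Op 8: tick 5 -> clock=24.
Op 9: tick 2 -> clock=26.
Op 10: insert a.com -> 10.0.0.2 (expiry=26+2=28). clock=26
Op 11: insert a.com -> 10.0.0.8 (expiry=26+3=29). clock=26
Op 12: insert e.com -> 10.0.0.4 (expiry=26+2=28). clock=26
Op 13: tick 3 -> clock=29. purged={a.com,e.com}
Op 14: tick 6 -> clock=35.
Op 15: tick 7 -> clock=42.
Op 16: tick 7 -> clock=49.
Op 17: tick 4 -> clock=53.
Op 18: insert d.com -> 10.0.0.8 (expiry=53+1=54). clock=53
Op 19: tick 1 -> clock=54. purged={d.com}
Op 20: insert d.com -> 10.0.0.2 (expiry=54+3=57). clock=54
Op 21: insert c.com -> 10.0.0.5 (expiry=54+3=57). clock=54
Op 22: insert e.com -> 10.0.0.8 (expiry=54+2=56). clock=54
Op 23: insert e.com -> 10.0.0.2 (expiry=54+1=55). clock=54
Op 24: tick 3 -> clock=57. purged={c.com,d.com,e.com}
Op 25: insert b.com -> 10.0.0.4 (expiry=57+2=59). clock=57
Op 26: tick 6 -> clock=63. purged={b.com}
Op 27: tick 3 -> clock=66.
Op 28: insert a.com -> 10.0.0.7 (expiry=66+2=68). clock=66
Op 29: insert c.com -> 10.0.0.8 (expiry=66+2=68). clock=66
lookup c.com: present, ip=10.0.0.8 expiry=68 > clock=66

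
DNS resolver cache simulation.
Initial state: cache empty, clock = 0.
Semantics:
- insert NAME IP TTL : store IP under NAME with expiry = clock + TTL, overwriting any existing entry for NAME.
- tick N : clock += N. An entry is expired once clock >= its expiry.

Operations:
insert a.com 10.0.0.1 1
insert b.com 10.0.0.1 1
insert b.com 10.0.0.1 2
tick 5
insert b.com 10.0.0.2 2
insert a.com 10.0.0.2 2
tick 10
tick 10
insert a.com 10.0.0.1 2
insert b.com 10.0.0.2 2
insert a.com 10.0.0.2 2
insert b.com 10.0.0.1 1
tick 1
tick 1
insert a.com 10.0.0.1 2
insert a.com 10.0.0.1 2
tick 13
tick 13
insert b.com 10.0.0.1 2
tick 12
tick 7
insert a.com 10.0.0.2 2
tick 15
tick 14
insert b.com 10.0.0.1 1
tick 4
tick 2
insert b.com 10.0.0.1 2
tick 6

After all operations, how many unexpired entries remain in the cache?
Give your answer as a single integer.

Op 1: insert a.com -> 10.0.0.1 (expiry=0+1=1). clock=0
Op 2: insert b.com -> 10.0.0.1 (expiry=0+1=1). clock=0
Op 3: insert b.com -> 10.0.0.1 (expiry=0+2=2). clock=0
Op 4: tick 5 -> clock=5. purged={a.com,b.com}
Op 5: insert b.com -> 10.0.0.2 (expiry=5+2=7). clock=5
Op 6: insert a.com -> 10.0.0.2 (expiry=5+2=7). clock=5
Op 7: tick 10 -> clock=15. purged={a.com,b.com}
Op 8: tick 10 -> clock=25.
Op 9: insert a.com -> 10.0.0.1 (expiry=25+2=27). clock=25
Op 10: insert b.com -> 10.0.0.2 (expiry=25+2=27). clock=25
Op 11: insert a.com -> 10.0.0.2 (expiry=25+2=27). clock=25
Op 12: insert b.com -> 10.0.0.1 (expiry=25+1=26). clock=25
Op 13: tick 1 -> clock=26. purged={b.com}
Op 14: tick 1 -> clock=27. purged={a.com}
Op 15: insert a.com -> 10.0.0.1 (expiry=27+2=29). clock=27
Op 16: insert a.com -> 10.0.0.1 (expiry=27+2=29). clock=27
Op 17: tick 13 -> clock=40. purged={a.com}
Op 18: tick 13 -> clock=53.
Op 19: insert b.com -> 10.0.0.1 (expiry=53+2=55). clock=53
Op 20: tick 12 -> clock=65. purged={b.com}
Op 21: tick 7 -> clock=72.
Op 22: insert a.com -> 10.0.0.2 (expiry=72+2=74). clock=72
Op 23: tick 15 -> clock=87. purged={a.com}
Op 24: tick 14 -> clock=101.
Op 25: insert b.com -> 10.0.0.1 (expiry=101+1=102). clock=101
Op 26: tick 4 -> clock=105. purged={b.com}
Op 27: tick 2 -> clock=107.
Op 28: insert b.com -> 10.0.0.1 (expiry=107+2=109). clock=107
Op 29: tick 6 -> clock=113. purged={b.com}
Final cache (unexpired): {} -> size=0

Answer: 0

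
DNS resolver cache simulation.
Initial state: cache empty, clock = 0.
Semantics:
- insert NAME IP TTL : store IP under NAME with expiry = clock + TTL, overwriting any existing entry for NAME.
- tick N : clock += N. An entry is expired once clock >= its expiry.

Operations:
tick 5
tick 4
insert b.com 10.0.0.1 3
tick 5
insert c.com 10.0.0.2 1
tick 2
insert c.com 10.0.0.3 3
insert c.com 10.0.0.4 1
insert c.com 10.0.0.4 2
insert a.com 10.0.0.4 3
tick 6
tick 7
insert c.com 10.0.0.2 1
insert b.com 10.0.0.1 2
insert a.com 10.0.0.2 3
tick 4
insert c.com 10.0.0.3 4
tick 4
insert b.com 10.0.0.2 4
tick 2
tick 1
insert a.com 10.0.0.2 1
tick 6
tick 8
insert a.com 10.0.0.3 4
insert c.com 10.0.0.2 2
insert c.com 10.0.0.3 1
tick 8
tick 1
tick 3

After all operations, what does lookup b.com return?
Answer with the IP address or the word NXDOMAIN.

Op 1: tick 5 -> clock=5.
Op 2: tick 4 -> clock=9.
Op 3: insert b.com -> 10.0.0.1 (expiry=9+3=12). clock=9
Op 4: tick 5 -> clock=14. purged={b.com}
Op 5: insert c.com -> 10.0.0.2 (expiry=14+1=15). clock=14
Op 6: tick 2 -> clock=16. purged={c.com}
Op 7: insert c.com -> 10.0.0.3 (expiry=16+3=19). clock=16
Op 8: insert c.com -> 10.0.0.4 (expiry=16+1=17). clock=16
Op 9: insert c.com -> 10.0.0.4 (expiry=16+2=18). clock=16
Op 10: insert a.com -> 10.0.0.4 (expiry=16+3=19). clock=16
Op 11: tick 6 -> clock=22. purged={a.com,c.com}
Op 12: tick 7 -> clock=29.
Op 13: insert c.com -> 10.0.0.2 (expiry=29+1=30). clock=29
Op 14: insert b.com -> 10.0.0.1 (expiry=29+2=31). clock=29
Op 15: insert a.com -> 10.0.0.2 (expiry=29+3=32). clock=29
Op 16: tick 4 -> clock=33. purged={a.com,b.com,c.com}
Op 17: insert c.com -> 10.0.0.3 (expiry=33+4=37). clock=33
Op 18: tick 4 -> clock=37. purged={c.com}
Op 19: insert b.com -> 10.0.0.2 (expiry=37+4=41). clock=37
Op 20: tick 2 -> clock=39.
Op 21: tick 1 -> clock=40.
Op 22: insert a.com -> 10.0.0.2 (expiry=40+1=41). clock=40
Op 23: tick 6 -> clock=46. purged={a.com,b.com}
Op 24: tick 8 -> clock=54.
Op 25: insert a.com -> 10.0.0.3 (expiry=54+4=58). clock=54
Op 26: insert c.com -> 10.0.0.2 (expiry=54+2=56). clock=54
Op 27: insert c.com -> 10.0.0.3 (expiry=54+1=55). clock=54
Op 28: tick 8 -> clock=62. purged={a.com,c.com}
Op 29: tick 1 -> clock=63.
Op 30: tick 3 -> clock=66.
lookup b.com: not in cache (expired or never inserted)

Answer: NXDOMAIN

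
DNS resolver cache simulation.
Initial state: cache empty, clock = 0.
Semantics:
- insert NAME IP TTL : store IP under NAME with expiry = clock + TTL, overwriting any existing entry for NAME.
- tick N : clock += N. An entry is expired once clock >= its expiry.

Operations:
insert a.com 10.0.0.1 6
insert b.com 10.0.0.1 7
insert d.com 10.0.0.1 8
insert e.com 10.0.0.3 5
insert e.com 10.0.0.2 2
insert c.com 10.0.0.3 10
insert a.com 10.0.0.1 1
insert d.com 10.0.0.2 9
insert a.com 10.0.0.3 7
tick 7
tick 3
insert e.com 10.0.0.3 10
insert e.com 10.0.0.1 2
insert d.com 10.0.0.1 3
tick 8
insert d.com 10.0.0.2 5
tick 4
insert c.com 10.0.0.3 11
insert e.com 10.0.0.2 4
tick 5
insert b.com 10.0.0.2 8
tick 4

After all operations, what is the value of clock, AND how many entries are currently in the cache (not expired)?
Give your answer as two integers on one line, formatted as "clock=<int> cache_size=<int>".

Answer: clock=31 cache_size=2

Derivation:
Op 1: insert a.com -> 10.0.0.1 (expiry=0+6=6). clock=0
Op 2: insert b.com -> 10.0.0.1 (expiry=0+7=7). clock=0
Op 3: insert d.com -> 10.0.0.1 (expiry=0+8=8). clock=0
Op 4: insert e.com -> 10.0.0.3 (expiry=0+5=5). clock=0
Op 5: insert e.com -> 10.0.0.2 (expiry=0+2=2). clock=0
Op 6: insert c.com -> 10.0.0.3 (expiry=0+10=10). clock=0
Op 7: insert a.com -> 10.0.0.1 (expiry=0+1=1). clock=0
Op 8: insert d.com -> 10.0.0.2 (expiry=0+9=9). clock=0
Op 9: insert a.com -> 10.0.0.3 (expiry=0+7=7). clock=0
Op 10: tick 7 -> clock=7. purged={a.com,b.com,e.com}
Op 11: tick 3 -> clock=10. purged={c.com,d.com}
Op 12: insert e.com -> 10.0.0.3 (expiry=10+10=20). clock=10
Op 13: insert e.com -> 10.0.0.1 (expiry=10+2=12). clock=10
Op 14: insert d.com -> 10.0.0.1 (expiry=10+3=13). clock=10
Op 15: tick 8 -> clock=18. purged={d.com,e.com}
Op 16: insert d.com -> 10.0.0.2 (expiry=18+5=23). clock=18
Op 17: tick 4 -> clock=22.
Op 18: insert c.com -> 10.0.0.3 (expiry=22+11=33). clock=22
Op 19: insert e.com -> 10.0.0.2 (expiry=22+4=26). clock=22
Op 20: tick 5 -> clock=27. purged={d.com,e.com}
Op 21: insert b.com -> 10.0.0.2 (expiry=27+8=35). clock=27
Op 22: tick 4 -> clock=31.
Final clock = 31
Final cache (unexpired): {b.com,c.com} -> size=2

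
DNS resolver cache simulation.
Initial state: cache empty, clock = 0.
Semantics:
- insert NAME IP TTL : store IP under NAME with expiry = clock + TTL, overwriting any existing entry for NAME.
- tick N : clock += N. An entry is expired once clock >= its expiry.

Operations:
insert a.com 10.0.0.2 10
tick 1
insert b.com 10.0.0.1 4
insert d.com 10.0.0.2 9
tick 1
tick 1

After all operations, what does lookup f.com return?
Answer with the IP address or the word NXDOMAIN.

Op 1: insert a.com -> 10.0.0.2 (expiry=0+10=10). clock=0
Op 2: tick 1 -> clock=1.
Op 3: insert b.com -> 10.0.0.1 (expiry=1+4=5). clock=1
Op 4: insert d.com -> 10.0.0.2 (expiry=1+9=10). clock=1
Op 5: tick 1 -> clock=2.
Op 6: tick 1 -> clock=3.
lookup f.com: not in cache (expired or never inserted)

Answer: NXDOMAIN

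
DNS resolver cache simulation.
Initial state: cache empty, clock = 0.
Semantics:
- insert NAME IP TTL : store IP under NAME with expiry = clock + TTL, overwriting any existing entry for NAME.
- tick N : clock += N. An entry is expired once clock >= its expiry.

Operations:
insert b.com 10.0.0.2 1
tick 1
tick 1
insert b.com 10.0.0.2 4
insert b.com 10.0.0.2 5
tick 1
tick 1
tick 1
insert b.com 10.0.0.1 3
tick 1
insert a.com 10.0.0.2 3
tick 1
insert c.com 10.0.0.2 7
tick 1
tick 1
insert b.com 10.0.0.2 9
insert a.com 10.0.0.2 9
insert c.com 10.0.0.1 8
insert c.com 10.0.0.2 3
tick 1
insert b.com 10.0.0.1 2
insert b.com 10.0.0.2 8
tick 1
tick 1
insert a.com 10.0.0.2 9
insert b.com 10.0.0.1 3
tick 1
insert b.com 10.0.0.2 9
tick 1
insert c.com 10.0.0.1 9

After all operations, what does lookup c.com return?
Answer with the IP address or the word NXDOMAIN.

Op 1: insert b.com -> 10.0.0.2 (expiry=0+1=1). clock=0
Op 2: tick 1 -> clock=1. purged={b.com}
Op 3: tick 1 -> clock=2.
Op 4: insert b.com -> 10.0.0.2 (expiry=2+4=6). clock=2
Op 5: insert b.com -> 10.0.0.2 (expiry=2+5=7). clock=2
Op 6: tick 1 -> clock=3.
Op 7: tick 1 -> clock=4.
Op 8: tick 1 -> clock=5.
Op 9: insert b.com -> 10.0.0.1 (expiry=5+3=8). clock=5
Op 10: tick 1 -> clock=6.
Op 11: insert a.com -> 10.0.0.2 (expiry=6+3=9). clock=6
Op 12: tick 1 -> clock=7.
Op 13: insert c.com -> 10.0.0.2 (expiry=7+7=14). clock=7
Op 14: tick 1 -> clock=8. purged={b.com}
Op 15: tick 1 -> clock=9. purged={a.com}
Op 16: insert b.com -> 10.0.0.2 (expiry=9+9=18). clock=9
Op 17: insert a.com -> 10.0.0.2 (expiry=9+9=18). clock=9
Op 18: insert c.com -> 10.0.0.1 (expiry=9+8=17). clock=9
Op 19: insert c.com -> 10.0.0.2 (expiry=9+3=12). clock=9
Op 20: tick 1 -> clock=10.
Op 21: insert b.com -> 10.0.0.1 (expiry=10+2=12). clock=10
Op 22: insert b.com -> 10.0.0.2 (expiry=10+8=18). clock=10
Op 23: tick 1 -> clock=11.
Op 24: tick 1 -> clock=12. purged={c.com}
Op 25: insert a.com -> 10.0.0.2 (expiry=12+9=21). clock=12
Op 26: insert b.com -> 10.0.0.1 (expiry=12+3=15). clock=12
Op 27: tick 1 -> clock=13.
Op 28: insert b.com -> 10.0.0.2 (expiry=13+9=22). clock=13
Op 29: tick 1 -> clock=14.
Op 30: insert c.com -> 10.0.0.1 (expiry=14+9=23). clock=14
lookup c.com: present, ip=10.0.0.1 expiry=23 > clock=14

Answer: 10.0.0.1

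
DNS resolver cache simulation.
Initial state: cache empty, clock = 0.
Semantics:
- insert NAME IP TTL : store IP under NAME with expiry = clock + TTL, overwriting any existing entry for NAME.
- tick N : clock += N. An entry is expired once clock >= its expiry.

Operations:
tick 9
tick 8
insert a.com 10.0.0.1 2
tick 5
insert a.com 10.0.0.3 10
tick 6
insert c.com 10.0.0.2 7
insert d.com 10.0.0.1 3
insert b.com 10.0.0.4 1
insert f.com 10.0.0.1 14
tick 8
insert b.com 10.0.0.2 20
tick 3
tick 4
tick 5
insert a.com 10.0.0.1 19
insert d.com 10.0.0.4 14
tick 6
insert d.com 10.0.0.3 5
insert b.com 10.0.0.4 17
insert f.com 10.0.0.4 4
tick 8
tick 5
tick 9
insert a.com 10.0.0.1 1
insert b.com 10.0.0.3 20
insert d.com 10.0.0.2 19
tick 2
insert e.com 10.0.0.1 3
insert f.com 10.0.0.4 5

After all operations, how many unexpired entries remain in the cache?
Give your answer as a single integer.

Op 1: tick 9 -> clock=9.
Op 2: tick 8 -> clock=17.
Op 3: insert a.com -> 10.0.0.1 (expiry=17+2=19). clock=17
Op 4: tick 5 -> clock=22. purged={a.com}
Op 5: insert a.com -> 10.0.0.3 (expiry=22+10=32). clock=22
Op 6: tick 6 -> clock=28.
Op 7: insert c.com -> 10.0.0.2 (expiry=28+7=35). clock=28
Op 8: insert d.com -> 10.0.0.1 (expiry=28+3=31). clock=28
Op 9: insert b.com -> 10.0.0.4 (expiry=28+1=29). clock=28
Op 10: insert f.com -> 10.0.0.1 (expiry=28+14=42). clock=28
Op 11: tick 8 -> clock=36. purged={a.com,b.com,c.com,d.com}
Op 12: insert b.com -> 10.0.0.2 (expiry=36+20=56). clock=36
Op 13: tick 3 -> clock=39.
Op 14: tick 4 -> clock=43. purged={f.com}
Op 15: tick 5 -> clock=48.
Op 16: insert a.com -> 10.0.0.1 (expiry=48+19=67). clock=48
Op 17: insert d.com -> 10.0.0.4 (expiry=48+14=62). clock=48
Op 18: tick 6 -> clock=54.
Op 19: insert d.com -> 10.0.0.3 (expiry=54+5=59). clock=54
Op 20: insert b.com -> 10.0.0.4 (expiry=54+17=71). clock=54
Op 21: insert f.com -> 10.0.0.4 (expiry=54+4=58). clock=54
Op 22: tick 8 -> clock=62. purged={d.com,f.com}
Op 23: tick 5 -> clock=67. purged={a.com}
Op 24: tick 9 -> clock=76. purged={b.com}
Op 25: insert a.com -> 10.0.0.1 (expiry=76+1=77). clock=76
Op 26: insert b.com -> 10.0.0.3 (expiry=76+20=96). clock=76
Op 27: insert d.com -> 10.0.0.2 (expiry=76+19=95). clock=76
Op 28: tick 2 -> clock=78. purged={a.com}
Op 29: insert e.com -> 10.0.0.1 (expiry=78+3=81). clock=78
Op 30: insert f.com -> 10.0.0.4 (expiry=78+5=83). clock=78
Final cache (unexpired): {b.com,d.com,e.com,f.com} -> size=4

Answer: 4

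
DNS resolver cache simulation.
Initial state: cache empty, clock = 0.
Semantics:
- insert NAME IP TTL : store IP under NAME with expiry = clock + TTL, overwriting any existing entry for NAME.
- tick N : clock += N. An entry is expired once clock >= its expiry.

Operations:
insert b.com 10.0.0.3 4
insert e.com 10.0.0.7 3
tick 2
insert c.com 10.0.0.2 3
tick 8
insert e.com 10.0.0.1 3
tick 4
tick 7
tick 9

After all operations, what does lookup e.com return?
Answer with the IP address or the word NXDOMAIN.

Op 1: insert b.com -> 10.0.0.3 (expiry=0+4=4). clock=0
Op 2: insert e.com -> 10.0.0.7 (expiry=0+3=3). clock=0
Op 3: tick 2 -> clock=2.
Op 4: insert c.com -> 10.0.0.2 (expiry=2+3=5). clock=2
Op 5: tick 8 -> clock=10. purged={b.com,c.com,e.com}
Op 6: insert e.com -> 10.0.0.1 (expiry=10+3=13). clock=10
Op 7: tick 4 -> clock=14. purged={e.com}
Op 8: tick 7 -> clock=21.
Op 9: tick 9 -> clock=30.
lookup e.com: not in cache (expired or never inserted)

Answer: NXDOMAIN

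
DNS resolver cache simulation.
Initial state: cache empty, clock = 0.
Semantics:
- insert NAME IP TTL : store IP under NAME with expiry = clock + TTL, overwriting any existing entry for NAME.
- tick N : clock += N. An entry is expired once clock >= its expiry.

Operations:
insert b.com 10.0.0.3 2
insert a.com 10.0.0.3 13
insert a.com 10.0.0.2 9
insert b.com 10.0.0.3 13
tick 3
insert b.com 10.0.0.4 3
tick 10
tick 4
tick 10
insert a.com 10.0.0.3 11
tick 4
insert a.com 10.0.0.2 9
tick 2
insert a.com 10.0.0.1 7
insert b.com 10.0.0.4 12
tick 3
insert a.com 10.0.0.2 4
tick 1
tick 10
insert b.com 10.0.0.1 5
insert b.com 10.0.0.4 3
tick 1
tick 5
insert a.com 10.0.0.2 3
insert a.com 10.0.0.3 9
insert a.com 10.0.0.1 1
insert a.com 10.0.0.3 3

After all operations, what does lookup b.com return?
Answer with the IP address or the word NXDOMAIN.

Op 1: insert b.com -> 10.0.0.3 (expiry=0+2=2). clock=0
Op 2: insert a.com -> 10.0.0.3 (expiry=0+13=13). clock=0
Op 3: insert a.com -> 10.0.0.2 (expiry=0+9=9). clock=0
Op 4: insert b.com -> 10.0.0.3 (expiry=0+13=13). clock=0
Op 5: tick 3 -> clock=3.
Op 6: insert b.com -> 10.0.0.4 (expiry=3+3=6). clock=3
Op 7: tick 10 -> clock=13. purged={a.com,b.com}
Op 8: tick 4 -> clock=17.
Op 9: tick 10 -> clock=27.
Op 10: insert a.com -> 10.0.0.3 (expiry=27+11=38). clock=27
Op 11: tick 4 -> clock=31.
Op 12: insert a.com -> 10.0.0.2 (expiry=31+9=40). clock=31
Op 13: tick 2 -> clock=33.
Op 14: insert a.com -> 10.0.0.1 (expiry=33+7=40). clock=33
Op 15: insert b.com -> 10.0.0.4 (expiry=33+12=45). clock=33
Op 16: tick 3 -> clock=36.
Op 17: insert a.com -> 10.0.0.2 (expiry=36+4=40). clock=36
Op 18: tick 1 -> clock=37.
Op 19: tick 10 -> clock=47. purged={a.com,b.com}
Op 20: insert b.com -> 10.0.0.1 (expiry=47+5=52). clock=47
Op 21: insert b.com -> 10.0.0.4 (expiry=47+3=50). clock=47
Op 22: tick 1 -> clock=48.
Op 23: tick 5 -> clock=53. purged={b.com}
Op 24: insert a.com -> 10.0.0.2 (expiry=53+3=56). clock=53
Op 25: insert a.com -> 10.0.0.3 (expiry=53+9=62). clock=53
Op 26: insert a.com -> 10.0.0.1 (expiry=53+1=54). clock=53
Op 27: insert a.com -> 10.0.0.3 (expiry=53+3=56). clock=53
lookup b.com: not in cache (expired or never inserted)

Answer: NXDOMAIN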